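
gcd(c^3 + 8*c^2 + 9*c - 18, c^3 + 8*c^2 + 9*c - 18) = c^3 + 8*c^2 + 9*c - 18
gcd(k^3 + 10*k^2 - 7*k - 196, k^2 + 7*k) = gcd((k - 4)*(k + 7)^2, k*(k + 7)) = k + 7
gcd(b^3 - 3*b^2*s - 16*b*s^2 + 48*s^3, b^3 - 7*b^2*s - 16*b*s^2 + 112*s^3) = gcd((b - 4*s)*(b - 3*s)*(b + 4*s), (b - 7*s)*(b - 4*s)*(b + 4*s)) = -b^2 + 16*s^2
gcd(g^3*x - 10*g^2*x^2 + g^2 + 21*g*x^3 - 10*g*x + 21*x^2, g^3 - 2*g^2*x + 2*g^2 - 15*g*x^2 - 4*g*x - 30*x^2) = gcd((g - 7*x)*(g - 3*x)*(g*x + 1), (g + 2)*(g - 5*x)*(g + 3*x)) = 1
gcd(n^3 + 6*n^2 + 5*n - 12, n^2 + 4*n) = n + 4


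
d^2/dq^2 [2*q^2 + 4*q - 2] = 4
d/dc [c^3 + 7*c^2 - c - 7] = 3*c^2 + 14*c - 1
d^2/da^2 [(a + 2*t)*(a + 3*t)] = 2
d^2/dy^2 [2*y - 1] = 0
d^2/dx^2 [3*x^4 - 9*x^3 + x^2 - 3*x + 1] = 36*x^2 - 54*x + 2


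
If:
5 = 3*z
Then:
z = 5/3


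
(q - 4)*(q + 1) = q^2 - 3*q - 4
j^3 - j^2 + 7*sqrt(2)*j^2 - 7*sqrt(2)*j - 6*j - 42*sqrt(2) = (j - 3)*(j + 2)*(j + 7*sqrt(2))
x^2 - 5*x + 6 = (x - 3)*(x - 2)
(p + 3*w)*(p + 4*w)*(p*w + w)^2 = p^4*w^2 + 7*p^3*w^3 + 2*p^3*w^2 + 12*p^2*w^4 + 14*p^2*w^3 + p^2*w^2 + 24*p*w^4 + 7*p*w^3 + 12*w^4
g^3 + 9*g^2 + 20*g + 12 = (g + 1)*(g + 2)*(g + 6)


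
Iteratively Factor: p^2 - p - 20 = (p + 4)*(p - 5)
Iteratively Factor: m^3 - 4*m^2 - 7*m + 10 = (m - 1)*(m^2 - 3*m - 10) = (m - 5)*(m - 1)*(m + 2)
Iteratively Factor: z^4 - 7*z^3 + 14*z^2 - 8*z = (z - 4)*(z^3 - 3*z^2 + 2*z) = (z - 4)*(z - 1)*(z^2 - 2*z) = (z - 4)*(z - 2)*(z - 1)*(z)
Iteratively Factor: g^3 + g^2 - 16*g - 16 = (g - 4)*(g^2 + 5*g + 4) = (g - 4)*(g + 1)*(g + 4)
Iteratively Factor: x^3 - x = (x - 1)*(x^2 + x) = (x - 1)*(x + 1)*(x)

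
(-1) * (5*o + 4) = -5*o - 4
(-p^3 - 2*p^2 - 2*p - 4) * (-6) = 6*p^3 + 12*p^2 + 12*p + 24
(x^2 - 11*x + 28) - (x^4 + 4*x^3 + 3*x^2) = -x^4 - 4*x^3 - 2*x^2 - 11*x + 28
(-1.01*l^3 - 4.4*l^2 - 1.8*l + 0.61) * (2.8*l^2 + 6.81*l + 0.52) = -2.828*l^5 - 19.1981*l^4 - 35.5292*l^3 - 12.838*l^2 + 3.2181*l + 0.3172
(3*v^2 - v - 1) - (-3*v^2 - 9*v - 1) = 6*v^2 + 8*v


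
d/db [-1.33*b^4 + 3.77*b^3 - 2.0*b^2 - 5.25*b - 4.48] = -5.32*b^3 + 11.31*b^2 - 4.0*b - 5.25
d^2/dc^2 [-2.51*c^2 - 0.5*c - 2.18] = -5.02000000000000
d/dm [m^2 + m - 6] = 2*m + 1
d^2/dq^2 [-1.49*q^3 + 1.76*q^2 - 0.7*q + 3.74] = 3.52 - 8.94*q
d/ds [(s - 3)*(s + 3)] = 2*s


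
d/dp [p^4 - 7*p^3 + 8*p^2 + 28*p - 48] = 4*p^3 - 21*p^2 + 16*p + 28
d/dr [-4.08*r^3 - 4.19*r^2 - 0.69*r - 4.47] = -12.24*r^2 - 8.38*r - 0.69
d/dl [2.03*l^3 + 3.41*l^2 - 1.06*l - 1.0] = 6.09*l^2 + 6.82*l - 1.06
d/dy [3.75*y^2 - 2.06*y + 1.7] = 7.5*y - 2.06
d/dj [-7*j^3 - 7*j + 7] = -21*j^2 - 7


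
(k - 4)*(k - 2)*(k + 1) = k^3 - 5*k^2 + 2*k + 8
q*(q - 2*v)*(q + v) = q^3 - q^2*v - 2*q*v^2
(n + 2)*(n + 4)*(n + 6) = n^3 + 12*n^2 + 44*n + 48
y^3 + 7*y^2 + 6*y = y*(y + 1)*(y + 6)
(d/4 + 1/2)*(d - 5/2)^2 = d^3/4 - 3*d^2/4 - 15*d/16 + 25/8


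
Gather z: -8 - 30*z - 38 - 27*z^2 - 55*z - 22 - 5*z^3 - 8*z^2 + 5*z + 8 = -5*z^3 - 35*z^2 - 80*z - 60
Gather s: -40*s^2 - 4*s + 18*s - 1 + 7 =-40*s^2 + 14*s + 6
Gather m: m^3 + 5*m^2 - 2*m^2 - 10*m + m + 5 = m^3 + 3*m^2 - 9*m + 5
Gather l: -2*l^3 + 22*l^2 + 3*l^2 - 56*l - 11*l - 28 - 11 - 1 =-2*l^3 + 25*l^2 - 67*l - 40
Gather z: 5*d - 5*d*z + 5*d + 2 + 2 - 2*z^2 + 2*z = 10*d - 2*z^2 + z*(2 - 5*d) + 4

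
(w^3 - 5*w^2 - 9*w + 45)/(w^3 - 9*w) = (w - 5)/w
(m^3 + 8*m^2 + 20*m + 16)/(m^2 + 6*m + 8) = m + 2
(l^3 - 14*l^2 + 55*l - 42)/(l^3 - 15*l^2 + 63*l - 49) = (l - 6)/(l - 7)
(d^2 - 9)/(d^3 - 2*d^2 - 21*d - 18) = (d - 3)/(d^2 - 5*d - 6)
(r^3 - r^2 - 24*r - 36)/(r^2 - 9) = (r^2 - 4*r - 12)/(r - 3)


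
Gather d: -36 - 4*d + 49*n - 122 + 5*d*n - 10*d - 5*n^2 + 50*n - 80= d*(5*n - 14) - 5*n^2 + 99*n - 238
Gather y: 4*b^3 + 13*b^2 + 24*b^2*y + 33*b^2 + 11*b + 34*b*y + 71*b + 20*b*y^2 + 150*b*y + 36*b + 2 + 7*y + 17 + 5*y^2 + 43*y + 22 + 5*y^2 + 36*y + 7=4*b^3 + 46*b^2 + 118*b + y^2*(20*b + 10) + y*(24*b^2 + 184*b + 86) + 48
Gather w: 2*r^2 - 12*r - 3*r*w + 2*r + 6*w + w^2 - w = 2*r^2 - 10*r + w^2 + w*(5 - 3*r)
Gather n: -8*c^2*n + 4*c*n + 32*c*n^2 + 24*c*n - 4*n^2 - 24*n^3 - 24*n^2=-24*n^3 + n^2*(32*c - 28) + n*(-8*c^2 + 28*c)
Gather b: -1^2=-1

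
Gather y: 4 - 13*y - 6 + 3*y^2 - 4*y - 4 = 3*y^2 - 17*y - 6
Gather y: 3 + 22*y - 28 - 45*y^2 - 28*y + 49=-45*y^2 - 6*y + 24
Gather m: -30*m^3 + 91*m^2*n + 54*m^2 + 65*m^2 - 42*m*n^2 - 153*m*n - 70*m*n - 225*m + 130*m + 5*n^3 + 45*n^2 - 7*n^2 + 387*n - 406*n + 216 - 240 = -30*m^3 + m^2*(91*n + 119) + m*(-42*n^2 - 223*n - 95) + 5*n^3 + 38*n^2 - 19*n - 24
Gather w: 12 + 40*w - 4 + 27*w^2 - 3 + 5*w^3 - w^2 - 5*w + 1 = 5*w^3 + 26*w^2 + 35*w + 6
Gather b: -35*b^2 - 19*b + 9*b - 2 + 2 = -35*b^2 - 10*b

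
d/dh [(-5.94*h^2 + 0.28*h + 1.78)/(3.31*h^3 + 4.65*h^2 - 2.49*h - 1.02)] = (19.6614*h^4 - 1.8536*h^3 - 4.18679999999999*h^2 - 4.4364*h + 4.1466)/(10.9561*h^6 + 30.783*h^5 + 5.1387*h^4 - 29.9094*h^3 - 3.2859*h^2 + 5.0796*h + 1.0404)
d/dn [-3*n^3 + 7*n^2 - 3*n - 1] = -9*n^2 + 14*n - 3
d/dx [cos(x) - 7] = -sin(x)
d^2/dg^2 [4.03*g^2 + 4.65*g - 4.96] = 8.06000000000000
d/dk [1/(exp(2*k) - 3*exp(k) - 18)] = (3 - 2*exp(k))*exp(k)/(-exp(2*k) + 3*exp(k) + 18)^2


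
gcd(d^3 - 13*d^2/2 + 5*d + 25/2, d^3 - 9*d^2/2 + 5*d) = d - 5/2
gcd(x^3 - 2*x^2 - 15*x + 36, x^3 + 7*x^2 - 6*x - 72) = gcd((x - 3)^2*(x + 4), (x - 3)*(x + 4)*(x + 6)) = x^2 + x - 12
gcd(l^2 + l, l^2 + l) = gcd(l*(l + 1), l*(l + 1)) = l^2 + l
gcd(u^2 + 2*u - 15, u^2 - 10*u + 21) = u - 3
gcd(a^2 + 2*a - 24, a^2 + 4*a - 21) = 1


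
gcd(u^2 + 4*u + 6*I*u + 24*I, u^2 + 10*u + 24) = u + 4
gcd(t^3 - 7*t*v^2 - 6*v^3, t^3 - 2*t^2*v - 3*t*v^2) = t^2 - 2*t*v - 3*v^2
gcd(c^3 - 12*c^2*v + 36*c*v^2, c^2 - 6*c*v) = -c^2 + 6*c*v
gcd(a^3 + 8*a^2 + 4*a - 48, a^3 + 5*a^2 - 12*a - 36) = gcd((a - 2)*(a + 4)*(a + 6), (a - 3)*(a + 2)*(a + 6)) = a + 6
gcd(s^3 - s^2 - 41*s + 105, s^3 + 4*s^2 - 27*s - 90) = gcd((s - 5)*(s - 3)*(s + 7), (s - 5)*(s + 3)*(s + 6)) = s - 5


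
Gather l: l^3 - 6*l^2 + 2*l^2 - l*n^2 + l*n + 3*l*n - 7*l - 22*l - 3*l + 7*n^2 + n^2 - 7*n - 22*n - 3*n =l^3 - 4*l^2 + l*(-n^2 + 4*n - 32) + 8*n^2 - 32*n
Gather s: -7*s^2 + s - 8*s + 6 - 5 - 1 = -7*s^2 - 7*s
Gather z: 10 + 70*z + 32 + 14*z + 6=84*z + 48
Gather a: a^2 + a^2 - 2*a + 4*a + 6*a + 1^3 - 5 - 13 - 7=2*a^2 + 8*a - 24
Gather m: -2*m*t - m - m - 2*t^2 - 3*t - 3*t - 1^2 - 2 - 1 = m*(-2*t - 2) - 2*t^2 - 6*t - 4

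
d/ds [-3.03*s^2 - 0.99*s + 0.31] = -6.06*s - 0.99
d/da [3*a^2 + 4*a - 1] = 6*a + 4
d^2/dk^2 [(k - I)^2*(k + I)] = 6*k - 2*I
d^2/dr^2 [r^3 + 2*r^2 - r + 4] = 6*r + 4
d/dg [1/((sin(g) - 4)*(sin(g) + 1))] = (3 - 2*sin(g))*cos(g)/((sin(g) - 4)^2*(sin(g) + 1)^2)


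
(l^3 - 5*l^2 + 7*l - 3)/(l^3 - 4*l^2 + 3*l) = (l - 1)/l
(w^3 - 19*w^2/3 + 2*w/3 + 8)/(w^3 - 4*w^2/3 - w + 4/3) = (w - 6)/(w - 1)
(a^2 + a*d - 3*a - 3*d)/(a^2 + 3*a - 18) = (a + d)/(a + 6)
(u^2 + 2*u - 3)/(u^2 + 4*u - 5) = (u + 3)/(u + 5)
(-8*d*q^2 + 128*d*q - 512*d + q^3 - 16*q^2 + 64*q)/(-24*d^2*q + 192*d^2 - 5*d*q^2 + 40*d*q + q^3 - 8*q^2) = (q - 8)/(3*d + q)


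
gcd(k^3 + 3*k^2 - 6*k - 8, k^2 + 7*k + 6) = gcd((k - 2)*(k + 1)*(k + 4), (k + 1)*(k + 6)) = k + 1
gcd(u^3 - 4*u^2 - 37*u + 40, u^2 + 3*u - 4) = u - 1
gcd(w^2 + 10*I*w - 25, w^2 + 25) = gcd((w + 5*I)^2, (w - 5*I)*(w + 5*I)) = w + 5*I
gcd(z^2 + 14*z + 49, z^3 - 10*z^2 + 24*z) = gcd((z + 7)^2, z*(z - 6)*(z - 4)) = 1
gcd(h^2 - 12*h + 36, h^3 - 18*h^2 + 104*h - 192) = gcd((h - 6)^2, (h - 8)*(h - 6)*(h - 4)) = h - 6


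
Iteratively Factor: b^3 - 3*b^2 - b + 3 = (b - 3)*(b^2 - 1) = (b - 3)*(b + 1)*(b - 1)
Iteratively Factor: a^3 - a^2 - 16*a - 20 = (a + 2)*(a^2 - 3*a - 10) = (a - 5)*(a + 2)*(a + 2)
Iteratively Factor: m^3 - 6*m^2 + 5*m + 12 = (m + 1)*(m^2 - 7*m + 12) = (m - 3)*(m + 1)*(m - 4)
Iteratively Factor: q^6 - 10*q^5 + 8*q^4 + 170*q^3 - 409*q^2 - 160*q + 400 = (q + 1)*(q^5 - 11*q^4 + 19*q^3 + 151*q^2 - 560*q + 400) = (q - 5)*(q + 1)*(q^4 - 6*q^3 - 11*q^2 + 96*q - 80) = (q - 5)*(q - 1)*(q + 1)*(q^3 - 5*q^2 - 16*q + 80) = (q - 5)^2*(q - 1)*(q + 1)*(q^2 - 16) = (q - 5)^2*(q - 1)*(q + 1)*(q + 4)*(q - 4)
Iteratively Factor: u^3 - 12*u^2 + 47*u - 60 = (u - 4)*(u^2 - 8*u + 15) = (u - 4)*(u - 3)*(u - 5)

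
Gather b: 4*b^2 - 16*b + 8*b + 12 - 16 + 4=4*b^2 - 8*b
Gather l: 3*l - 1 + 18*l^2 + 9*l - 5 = 18*l^2 + 12*l - 6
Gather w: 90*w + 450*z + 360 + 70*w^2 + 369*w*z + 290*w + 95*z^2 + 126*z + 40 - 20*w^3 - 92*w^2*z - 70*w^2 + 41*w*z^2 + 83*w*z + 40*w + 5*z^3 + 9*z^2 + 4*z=-20*w^3 - 92*w^2*z + w*(41*z^2 + 452*z + 420) + 5*z^3 + 104*z^2 + 580*z + 400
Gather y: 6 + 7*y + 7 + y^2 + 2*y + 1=y^2 + 9*y + 14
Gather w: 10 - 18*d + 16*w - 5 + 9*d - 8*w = -9*d + 8*w + 5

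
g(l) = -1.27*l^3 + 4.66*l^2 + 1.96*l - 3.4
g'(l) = -3.81*l^2 + 9.32*l + 1.96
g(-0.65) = -2.36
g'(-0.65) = -5.71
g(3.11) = 9.57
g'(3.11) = -5.91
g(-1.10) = 1.77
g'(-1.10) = -12.90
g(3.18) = 9.12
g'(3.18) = -6.93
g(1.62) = 6.61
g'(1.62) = 7.06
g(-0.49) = -3.09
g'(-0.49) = -3.52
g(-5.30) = 306.19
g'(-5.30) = -154.46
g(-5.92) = 411.81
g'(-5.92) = -186.74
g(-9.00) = 1282.25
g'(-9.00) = -390.53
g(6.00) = -98.20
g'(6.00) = -79.28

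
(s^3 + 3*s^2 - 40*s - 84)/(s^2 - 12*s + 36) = (s^2 + 9*s + 14)/(s - 6)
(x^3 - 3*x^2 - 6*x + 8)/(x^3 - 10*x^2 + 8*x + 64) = (x - 1)/(x - 8)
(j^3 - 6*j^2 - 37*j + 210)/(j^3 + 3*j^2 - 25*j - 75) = (j^2 - j - 42)/(j^2 + 8*j + 15)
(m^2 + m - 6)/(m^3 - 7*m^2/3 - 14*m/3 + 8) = 3*(m^2 + m - 6)/(3*m^3 - 7*m^2 - 14*m + 24)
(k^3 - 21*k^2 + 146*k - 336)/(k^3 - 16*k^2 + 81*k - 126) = (k - 8)/(k - 3)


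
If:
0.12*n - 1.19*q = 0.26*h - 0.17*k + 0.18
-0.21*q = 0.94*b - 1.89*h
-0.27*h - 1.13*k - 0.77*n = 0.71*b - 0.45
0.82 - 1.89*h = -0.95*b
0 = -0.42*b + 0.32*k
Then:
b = -14.94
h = -7.08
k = -19.61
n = 45.62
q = 3.19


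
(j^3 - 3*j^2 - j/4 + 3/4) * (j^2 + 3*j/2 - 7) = j^5 - 3*j^4/2 - 47*j^3/4 + 171*j^2/8 + 23*j/8 - 21/4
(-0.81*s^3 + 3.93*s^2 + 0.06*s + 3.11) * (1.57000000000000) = -1.2717*s^3 + 6.1701*s^2 + 0.0942*s + 4.8827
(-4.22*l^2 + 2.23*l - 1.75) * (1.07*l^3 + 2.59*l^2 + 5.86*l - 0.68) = -4.5154*l^5 - 8.5437*l^4 - 20.826*l^3 + 11.4049*l^2 - 11.7714*l + 1.19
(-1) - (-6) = 5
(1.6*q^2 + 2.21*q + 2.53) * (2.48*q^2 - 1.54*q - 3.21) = 3.968*q^4 + 3.0168*q^3 - 2.265*q^2 - 10.9903*q - 8.1213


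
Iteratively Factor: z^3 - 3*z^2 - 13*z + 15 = (z - 5)*(z^2 + 2*z - 3) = (z - 5)*(z + 3)*(z - 1)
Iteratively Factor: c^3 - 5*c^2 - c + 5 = (c - 5)*(c^2 - 1) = (c - 5)*(c + 1)*(c - 1)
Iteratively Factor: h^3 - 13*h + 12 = (h - 3)*(h^2 + 3*h - 4) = (h - 3)*(h + 4)*(h - 1)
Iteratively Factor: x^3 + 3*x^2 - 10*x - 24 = (x - 3)*(x^2 + 6*x + 8) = (x - 3)*(x + 2)*(x + 4)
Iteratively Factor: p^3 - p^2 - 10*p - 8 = (p + 1)*(p^2 - 2*p - 8) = (p + 1)*(p + 2)*(p - 4)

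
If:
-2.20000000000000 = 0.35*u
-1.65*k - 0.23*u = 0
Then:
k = 0.88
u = -6.29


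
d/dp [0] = 0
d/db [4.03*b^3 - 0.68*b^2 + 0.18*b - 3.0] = 12.09*b^2 - 1.36*b + 0.18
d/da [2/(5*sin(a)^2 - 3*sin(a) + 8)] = 2*(3 - 10*sin(a))*cos(a)/(5*sin(a)^2 - 3*sin(a) + 8)^2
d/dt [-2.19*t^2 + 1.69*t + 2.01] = 1.69 - 4.38*t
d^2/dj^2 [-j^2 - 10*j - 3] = -2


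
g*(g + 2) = g^2 + 2*g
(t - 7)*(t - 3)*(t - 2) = t^3 - 12*t^2 + 41*t - 42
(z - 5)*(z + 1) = z^2 - 4*z - 5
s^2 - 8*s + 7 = (s - 7)*(s - 1)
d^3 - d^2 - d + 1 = (d - 1)^2*(d + 1)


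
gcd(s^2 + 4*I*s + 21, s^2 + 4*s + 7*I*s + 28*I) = s + 7*I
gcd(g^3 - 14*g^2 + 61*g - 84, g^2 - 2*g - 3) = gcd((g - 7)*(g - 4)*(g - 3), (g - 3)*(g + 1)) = g - 3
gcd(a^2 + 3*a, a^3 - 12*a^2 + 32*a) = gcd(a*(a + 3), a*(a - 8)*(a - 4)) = a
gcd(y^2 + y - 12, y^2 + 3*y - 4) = y + 4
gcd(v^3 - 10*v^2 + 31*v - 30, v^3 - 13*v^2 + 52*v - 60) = v^2 - 7*v + 10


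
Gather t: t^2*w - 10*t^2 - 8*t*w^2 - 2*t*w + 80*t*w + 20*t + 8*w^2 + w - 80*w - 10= t^2*(w - 10) + t*(-8*w^2 + 78*w + 20) + 8*w^2 - 79*w - 10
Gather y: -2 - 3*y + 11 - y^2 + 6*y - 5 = -y^2 + 3*y + 4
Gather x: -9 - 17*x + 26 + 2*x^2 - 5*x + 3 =2*x^2 - 22*x + 20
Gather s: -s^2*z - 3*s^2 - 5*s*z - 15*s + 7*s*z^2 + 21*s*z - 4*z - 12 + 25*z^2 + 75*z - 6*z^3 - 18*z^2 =s^2*(-z - 3) + s*(7*z^2 + 16*z - 15) - 6*z^3 + 7*z^2 + 71*z - 12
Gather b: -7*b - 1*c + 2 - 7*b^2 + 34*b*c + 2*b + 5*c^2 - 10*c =-7*b^2 + b*(34*c - 5) + 5*c^2 - 11*c + 2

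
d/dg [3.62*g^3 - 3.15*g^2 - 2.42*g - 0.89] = 10.86*g^2 - 6.3*g - 2.42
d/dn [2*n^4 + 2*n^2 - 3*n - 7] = 8*n^3 + 4*n - 3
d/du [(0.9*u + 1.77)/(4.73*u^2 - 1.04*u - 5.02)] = (4.257*u^2 - 0.936*u - (0.9*u + 1.77)*(9.46*u - 1.04) - 4.518)/(-4.73*u^2 + 1.04*u + 5.02)^2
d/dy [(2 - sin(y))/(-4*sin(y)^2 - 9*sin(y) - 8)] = (-4*sin(y)^2 + 16*sin(y) + 26)*cos(y)/(4*sin(y)^2 + 9*sin(y) + 8)^2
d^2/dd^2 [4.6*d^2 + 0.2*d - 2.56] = 9.20000000000000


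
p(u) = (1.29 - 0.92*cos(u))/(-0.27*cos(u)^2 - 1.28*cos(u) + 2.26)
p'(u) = (1.29 - 0.92*cos(u))*(-0.54*sin(u)*cos(u) - 1.28*sin(u))/(-0.27*cos(u)^2 - 1.28*cos(u) + 2.26)^2 + 0.92*sin(u)/(-0.27*cos(u)^2 - 1.28*cos(u) + 2.26) = (0.2484*cos(u)^2 - 0.6966*cos(u) + 0.428)*sin(u)/(0.0729*cos(u)^4 + 0.6912*cos(u)^3 + 0.418*cos(u)^2 - 5.7856*cos(u) + 5.1076)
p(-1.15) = 0.54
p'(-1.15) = -0.06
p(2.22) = 0.63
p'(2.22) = 0.09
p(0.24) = 0.52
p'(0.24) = -0.01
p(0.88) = 0.53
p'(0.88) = 0.04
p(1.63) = 0.58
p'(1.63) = 0.09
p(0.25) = 0.52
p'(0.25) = -0.01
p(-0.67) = 0.52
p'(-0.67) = -0.02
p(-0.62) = 0.52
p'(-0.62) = -0.01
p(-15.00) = 0.65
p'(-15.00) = -0.08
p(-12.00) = 0.52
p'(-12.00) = 0.01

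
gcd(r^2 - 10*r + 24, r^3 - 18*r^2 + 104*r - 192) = r^2 - 10*r + 24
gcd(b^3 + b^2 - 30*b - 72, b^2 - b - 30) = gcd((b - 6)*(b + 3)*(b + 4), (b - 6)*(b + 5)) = b - 6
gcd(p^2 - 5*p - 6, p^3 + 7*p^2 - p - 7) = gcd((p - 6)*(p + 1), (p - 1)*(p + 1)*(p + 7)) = p + 1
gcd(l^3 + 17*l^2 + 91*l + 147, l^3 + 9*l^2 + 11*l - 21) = l^2 + 10*l + 21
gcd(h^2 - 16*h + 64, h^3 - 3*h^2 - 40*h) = h - 8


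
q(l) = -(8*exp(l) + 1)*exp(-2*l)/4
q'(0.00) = 2.50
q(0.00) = -2.25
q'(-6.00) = 82184.25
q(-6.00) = -41495.56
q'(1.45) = 0.50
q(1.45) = -0.48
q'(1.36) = 0.55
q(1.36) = -0.53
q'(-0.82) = 7.12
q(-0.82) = -5.83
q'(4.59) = 0.02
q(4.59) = -0.02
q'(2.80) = 0.12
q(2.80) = -0.12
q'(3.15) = 0.09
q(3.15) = -0.09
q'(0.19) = 2.00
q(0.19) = -1.82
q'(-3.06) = 270.09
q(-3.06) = -156.37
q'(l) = (8*exp(l) + 1)*exp(-2*l)/2 - 2*exp(-l)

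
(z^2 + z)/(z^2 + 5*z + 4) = z/(z + 4)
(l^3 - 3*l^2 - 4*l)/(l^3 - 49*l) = (l^2 - 3*l - 4)/(l^2 - 49)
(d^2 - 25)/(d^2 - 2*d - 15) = (d + 5)/(d + 3)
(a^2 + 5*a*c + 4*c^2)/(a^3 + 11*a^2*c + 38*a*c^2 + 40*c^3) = (a + c)/(a^2 + 7*a*c + 10*c^2)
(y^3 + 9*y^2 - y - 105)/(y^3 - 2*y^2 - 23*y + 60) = (y + 7)/(y - 4)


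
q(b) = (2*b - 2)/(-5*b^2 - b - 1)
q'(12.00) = 0.00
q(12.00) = -0.03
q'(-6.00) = 0.02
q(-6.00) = 0.08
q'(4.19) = 0.01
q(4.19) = -0.07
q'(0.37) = -2.38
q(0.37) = 0.61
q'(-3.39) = 0.06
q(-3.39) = 0.16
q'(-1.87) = 0.25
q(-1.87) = 0.35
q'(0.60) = -1.07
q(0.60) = 0.24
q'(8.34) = 0.00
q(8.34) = -0.04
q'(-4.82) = 0.03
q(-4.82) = 0.10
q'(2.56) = 0.01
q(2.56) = -0.09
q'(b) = (2*b - 2)*(10*b + 1)/(-5*b^2 - b - 1)^2 + 2/(-5*b^2 - b - 1)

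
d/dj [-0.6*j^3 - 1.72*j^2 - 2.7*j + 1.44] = -1.8*j^2 - 3.44*j - 2.7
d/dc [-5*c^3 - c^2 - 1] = c*(-15*c - 2)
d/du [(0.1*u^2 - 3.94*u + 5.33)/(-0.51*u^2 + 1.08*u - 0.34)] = (-1.9014*u^2 + 5.3686*u - 4.4168)/(0.2601*u^4 - 1.1016*u^3 + 1.5132*u^2 - 0.7344*u + 0.1156)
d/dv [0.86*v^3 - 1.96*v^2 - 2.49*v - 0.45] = 2.58*v^2 - 3.92*v - 2.49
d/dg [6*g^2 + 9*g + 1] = 12*g + 9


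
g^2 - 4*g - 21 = (g - 7)*(g + 3)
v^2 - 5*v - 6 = (v - 6)*(v + 1)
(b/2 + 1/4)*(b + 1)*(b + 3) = b^3/2 + 9*b^2/4 + 5*b/2 + 3/4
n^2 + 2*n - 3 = (n - 1)*(n + 3)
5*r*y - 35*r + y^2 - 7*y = (5*r + y)*(y - 7)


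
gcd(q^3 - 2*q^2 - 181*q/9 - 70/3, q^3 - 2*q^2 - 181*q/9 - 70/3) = q^3 - 2*q^2 - 181*q/9 - 70/3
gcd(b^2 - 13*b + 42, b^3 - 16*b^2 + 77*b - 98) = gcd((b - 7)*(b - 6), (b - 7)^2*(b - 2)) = b - 7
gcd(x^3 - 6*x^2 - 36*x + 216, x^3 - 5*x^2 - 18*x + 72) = x - 6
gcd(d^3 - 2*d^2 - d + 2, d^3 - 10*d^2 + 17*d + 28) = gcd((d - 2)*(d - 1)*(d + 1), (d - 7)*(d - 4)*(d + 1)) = d + 1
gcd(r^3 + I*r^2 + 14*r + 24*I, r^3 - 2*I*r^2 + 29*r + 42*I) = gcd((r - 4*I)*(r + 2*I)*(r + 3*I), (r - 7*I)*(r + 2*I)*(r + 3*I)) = r^2 + 5*I*r - 6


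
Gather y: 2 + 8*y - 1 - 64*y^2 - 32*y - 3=-64*y^2 - 24*y - 2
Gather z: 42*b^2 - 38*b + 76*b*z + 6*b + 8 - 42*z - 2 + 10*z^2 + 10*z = 42*b^2 - 32*b + 10*z^2 + z*(76*b - 32) + 6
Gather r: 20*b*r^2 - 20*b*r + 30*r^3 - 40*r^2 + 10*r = 30*r^3 + r^2*(20*b - 40) + r*(10 - 20*b)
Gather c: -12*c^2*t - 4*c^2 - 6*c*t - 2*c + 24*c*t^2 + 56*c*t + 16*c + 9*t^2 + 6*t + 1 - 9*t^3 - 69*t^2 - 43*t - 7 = c^2*(-12*t - 4) + c*(24*t^2 + 50*t + 14) - 9*t^3 - 60*t^2 - 37*t - 6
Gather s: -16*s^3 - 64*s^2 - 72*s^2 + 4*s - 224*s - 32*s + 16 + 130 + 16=-16*s^3 - 136*s^2 - 252*s + 162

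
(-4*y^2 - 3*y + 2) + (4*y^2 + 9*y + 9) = 6*y + 11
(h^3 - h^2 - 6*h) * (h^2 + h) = h^5 - 7*h^3 - 6*h^2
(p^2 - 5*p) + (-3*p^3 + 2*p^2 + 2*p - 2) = -3*p^3 + 3*p^2 - 3*p - 2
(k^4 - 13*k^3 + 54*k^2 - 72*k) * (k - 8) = k^5 - 21*k^4 + 158*k^3 - 504*k^2 + 576*k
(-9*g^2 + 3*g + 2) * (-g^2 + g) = 9*g^4 - 12*g^3 + g^2 + 2*g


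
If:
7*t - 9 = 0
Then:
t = 9/7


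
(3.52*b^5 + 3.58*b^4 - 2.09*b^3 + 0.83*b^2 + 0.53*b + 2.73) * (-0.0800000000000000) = -0.2816*b^5 - 0.2864*b^4 + 0.1672*b^3 - 0.0664*b^2 - 0.0424*b - 0.2184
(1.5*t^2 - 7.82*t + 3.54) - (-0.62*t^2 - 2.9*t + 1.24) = 2.12*t^2 - 4.92*t + 2.3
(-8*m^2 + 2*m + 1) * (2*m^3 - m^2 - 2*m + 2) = -16*m^5 + 12*m^4 + 16*m^3 - 21*m^2 + 2*m + 2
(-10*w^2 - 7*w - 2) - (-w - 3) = -10*w^2 - 6*w + 1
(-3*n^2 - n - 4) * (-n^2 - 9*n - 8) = 3*n^4 + 28*n^3 + 37*n^2 + 44*n + 32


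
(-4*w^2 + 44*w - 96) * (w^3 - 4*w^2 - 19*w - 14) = -4*w^5 + 60*w^4 - 196*w^3 - 396*w^2 + 1208*w + 1344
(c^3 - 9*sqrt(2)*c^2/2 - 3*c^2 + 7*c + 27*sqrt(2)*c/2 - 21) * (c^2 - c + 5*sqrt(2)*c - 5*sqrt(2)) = c^5 - 4*c^4 + sqrt(2)*c^4/2 - 35*c^3 - 2*sqrt(2)*c^3 + 73*sqrt(2)*c^2/2 + 152*c^2 - 140*sqrt(2)*c - 114*c + 105*sqrt(2)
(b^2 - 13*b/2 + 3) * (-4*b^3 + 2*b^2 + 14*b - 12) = -4*b^5 + 28*b^4 - 11*b^3 - 97*b^2 + 120*b - 36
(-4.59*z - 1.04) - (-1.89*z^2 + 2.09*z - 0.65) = 1.89*z^2 - 6.68*z - 0.39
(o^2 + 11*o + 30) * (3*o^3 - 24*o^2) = 3*o^5 + 9*o^4 - 174*o^3 - 720*o^2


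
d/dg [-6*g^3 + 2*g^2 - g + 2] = -18*g^2 + 4*g - 1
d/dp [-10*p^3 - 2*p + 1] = -30*p^2 - 2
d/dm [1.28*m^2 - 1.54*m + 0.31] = 2.56*m - 1.54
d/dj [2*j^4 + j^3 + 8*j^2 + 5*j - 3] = 8*j^3 + 3*j^2 + 16*j + 5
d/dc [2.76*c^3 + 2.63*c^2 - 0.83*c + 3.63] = 8.28*c^2 + 5.26*c - 0.83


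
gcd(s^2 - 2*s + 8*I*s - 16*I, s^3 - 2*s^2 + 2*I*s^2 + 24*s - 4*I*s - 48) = s - 2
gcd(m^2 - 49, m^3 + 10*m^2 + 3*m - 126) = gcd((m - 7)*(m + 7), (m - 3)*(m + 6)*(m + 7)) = m + 7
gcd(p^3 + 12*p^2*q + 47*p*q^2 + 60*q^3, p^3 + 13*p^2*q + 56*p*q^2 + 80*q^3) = p^2 + 9*p*q + 20*q^2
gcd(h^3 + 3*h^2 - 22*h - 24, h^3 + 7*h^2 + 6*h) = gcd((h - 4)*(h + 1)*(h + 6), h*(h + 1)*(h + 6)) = h^2 + 7*h + 6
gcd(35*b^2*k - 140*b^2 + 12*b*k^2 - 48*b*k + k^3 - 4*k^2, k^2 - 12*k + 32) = k - 4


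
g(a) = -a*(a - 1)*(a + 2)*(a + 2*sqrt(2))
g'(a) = -a*(a - 1)*(a + 2) - a*(a - 1)*(a + 2*sqrt(2)) - a*(a + 2)*(a + 2*sqrt(2)) - (a - 1)*(a + 2)*(a + 2*sqrt(2))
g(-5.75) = -425.23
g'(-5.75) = 395.89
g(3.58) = -330.28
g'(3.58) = -331.01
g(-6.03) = -546.94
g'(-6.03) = 475.06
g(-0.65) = -3.15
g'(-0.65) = 2.98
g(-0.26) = -1.46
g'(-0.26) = 5.38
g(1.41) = -8.36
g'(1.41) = -30.73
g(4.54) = -774.48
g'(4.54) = -612.90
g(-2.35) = 1.32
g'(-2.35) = -1.97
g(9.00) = -9368.11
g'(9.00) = -3855.56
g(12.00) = -27402.93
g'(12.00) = -8580.11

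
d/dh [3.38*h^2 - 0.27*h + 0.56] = 6.76*h - 0.27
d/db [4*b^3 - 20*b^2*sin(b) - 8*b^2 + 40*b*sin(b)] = -20*b^2*cos(b) + 12*b^2 + 40*sqrt(2)*b*cos(b + pi/4) - 16*b + 40*sin(b)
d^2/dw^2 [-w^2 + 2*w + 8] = -2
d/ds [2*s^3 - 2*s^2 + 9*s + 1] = 6*s^2 - 4*s + 9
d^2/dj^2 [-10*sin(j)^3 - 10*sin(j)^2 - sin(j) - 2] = 90*sin(j)^3 + 40*sin(j)^2 - 59*sin(j) - 20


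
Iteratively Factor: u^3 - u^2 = (u)*(u^2 - u) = u*(u - 1)*(u)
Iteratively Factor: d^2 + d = (d + 1)*(d)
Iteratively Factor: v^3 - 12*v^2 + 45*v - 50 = (v - 5)*(v^2 - 7*v + 10) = (v - 5)^2*(v - 2)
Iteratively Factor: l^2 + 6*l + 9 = (l + 3)*(l + 3)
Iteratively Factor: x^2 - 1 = (x + 1)*(x - 1)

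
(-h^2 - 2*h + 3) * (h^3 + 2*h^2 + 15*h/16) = -h^5 - 4*h^4 - 31*h^3/16 + 33*h^2/8 + 45*h/16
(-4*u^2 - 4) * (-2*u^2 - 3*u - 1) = 8*u^4 + 12*u^3 + 12*u^2 + 12*u + 4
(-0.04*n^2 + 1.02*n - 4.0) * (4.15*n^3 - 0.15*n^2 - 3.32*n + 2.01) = -0.166*n^5 + 4.239*n^4 - 16.6202*n^3 - 2.8668*n^2 + 15.3302*n - 8.04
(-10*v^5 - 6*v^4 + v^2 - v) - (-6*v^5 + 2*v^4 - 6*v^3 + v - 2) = -4*v^5 - 8*v^4 + 6*v^3 + v^2 - 2*v + 2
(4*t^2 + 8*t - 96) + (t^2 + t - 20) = 5*t^2 + 9*t - 116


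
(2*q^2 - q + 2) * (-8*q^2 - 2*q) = -16*q^4 + 4*q^3 - 14*q^2 - 4*q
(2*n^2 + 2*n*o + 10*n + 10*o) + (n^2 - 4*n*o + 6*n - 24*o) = 3*n^2 - 2*n*o + 16*n - 14*o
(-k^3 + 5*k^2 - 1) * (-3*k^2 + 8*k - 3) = 3*k^5 - 23*k^4 + 43*k^3 - 12*k^2 - 8*k + 3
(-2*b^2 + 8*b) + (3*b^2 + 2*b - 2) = b^2 + 10*b - 2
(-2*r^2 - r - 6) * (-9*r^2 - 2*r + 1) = 18*r^4 + 13*r^3 + 54*r^2 + 11*r - 6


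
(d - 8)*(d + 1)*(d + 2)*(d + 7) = d^4 + 2*d^3 - 57*d^2 - 170*d - 112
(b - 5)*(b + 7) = b^2 + 2*b - 35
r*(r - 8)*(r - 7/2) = r^3 - 23*r^2/2 + 28*r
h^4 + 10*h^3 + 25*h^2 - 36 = (h - 1)*(h + 2)*(h + 3)*(h + 6)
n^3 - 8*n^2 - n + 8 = (n - 8)*(n - 1)*(n + 1)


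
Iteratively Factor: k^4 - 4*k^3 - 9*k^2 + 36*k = (k + 3)*(k^3 - 7*k^2 + 12*k) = (k - 4)*(k + 3)*(k^2 - 3*k) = k*(k - 4)*(k + 3)*(k - 3)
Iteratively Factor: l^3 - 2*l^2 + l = (l)*(l^2 - 2*l + 1) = l*(l - 1)*(l - 1)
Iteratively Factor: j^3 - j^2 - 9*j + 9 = (j - 1)*(j^2 - 9) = (j - 3)*(j - 1)*(j + 3)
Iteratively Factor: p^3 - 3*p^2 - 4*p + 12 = (p + 2)*(p^2 - 5*p + 6) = (p - 3)*(p + 2)*(p - 2)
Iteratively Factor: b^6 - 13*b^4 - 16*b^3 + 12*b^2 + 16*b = (b - 1)*(b^5 + b^4 - 12*b^3 - 28*b^2 - 16*b) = b*(b - 1)*(b^4 + b^3 - 12*b^2 - 28*b - 16) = b*(b - 1)*(b + 2)*(b^3 - b^2 - 10*b - 8) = b*(b - 1)*(b + 1)*(b + 2)*(b^2 - 2*b - 8) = b*(b - 4)*(b - 1)*(b + 1)*(b + 2)*(b + 2)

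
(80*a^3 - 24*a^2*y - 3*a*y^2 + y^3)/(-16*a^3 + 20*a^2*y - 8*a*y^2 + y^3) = (-20*a^2 + a*y + y^2)/(4*a^2 - 4*a*y + y^2)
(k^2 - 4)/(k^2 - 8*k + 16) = (k^2 - 4)/(k^2 - 8*k + 16)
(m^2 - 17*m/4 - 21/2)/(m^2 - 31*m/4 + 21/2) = (4*m + 7)/(4*m - 7)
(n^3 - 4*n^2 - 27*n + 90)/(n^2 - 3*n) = n - 1 - 30/n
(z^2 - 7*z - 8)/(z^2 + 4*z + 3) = (z - 8)/(z + 3)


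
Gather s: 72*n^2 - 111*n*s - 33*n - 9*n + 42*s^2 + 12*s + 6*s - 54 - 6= 72*n^2 - 42*n + 42*s^2 + s*(18 - 111*n) - 60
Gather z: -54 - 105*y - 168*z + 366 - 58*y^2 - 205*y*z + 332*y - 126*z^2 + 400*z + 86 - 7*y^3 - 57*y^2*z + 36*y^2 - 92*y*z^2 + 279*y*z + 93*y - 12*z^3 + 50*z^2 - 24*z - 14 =-7*y^3 - 22*y^2 + 320*y - 12*z^3 + z^2*(-92*y - 76) + z*(-57*y^2 + 74*y + 208) + 384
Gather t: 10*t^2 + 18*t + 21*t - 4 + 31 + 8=10*t^2 + 39*t + 35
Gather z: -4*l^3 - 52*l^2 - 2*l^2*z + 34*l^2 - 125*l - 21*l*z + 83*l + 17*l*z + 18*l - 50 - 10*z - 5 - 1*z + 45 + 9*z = -4*l^3 - 18*l^2 - 24*l + z*(-2*l^2 - 4*l - 2) - 10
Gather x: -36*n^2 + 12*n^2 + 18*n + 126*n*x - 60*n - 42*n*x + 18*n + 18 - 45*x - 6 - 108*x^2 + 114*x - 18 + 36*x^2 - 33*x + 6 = -24*n^2 - 24*n - 72*x^2 + x*(84*n + 36)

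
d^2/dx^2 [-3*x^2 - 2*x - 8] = -6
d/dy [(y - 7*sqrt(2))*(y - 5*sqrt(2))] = 2*y - 12*sqrt(2)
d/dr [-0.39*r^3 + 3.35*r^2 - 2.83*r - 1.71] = -1.17*r^2 + 6.7*r - 2.83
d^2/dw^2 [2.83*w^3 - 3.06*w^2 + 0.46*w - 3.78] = 16.98*w - 6.12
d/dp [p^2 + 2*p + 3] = 2*p + 2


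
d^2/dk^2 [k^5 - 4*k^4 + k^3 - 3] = 2*k*(10*k^2 - 24*k + 3)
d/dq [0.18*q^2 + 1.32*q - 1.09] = 0.36*q + 1.32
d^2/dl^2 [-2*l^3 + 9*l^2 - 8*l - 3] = 18 - 12*l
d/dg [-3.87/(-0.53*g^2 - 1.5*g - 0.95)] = (-4.1022*g - 5.805)/(0.53*g^2 + 1.5*g + 0.95)^2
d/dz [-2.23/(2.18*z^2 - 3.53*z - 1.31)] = (9.7228*z - 7.8719)/(-2.18*z^2 + 3.53*z + 1.31)^2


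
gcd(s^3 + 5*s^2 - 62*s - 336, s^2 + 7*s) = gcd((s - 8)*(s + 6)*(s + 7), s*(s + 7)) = s + 7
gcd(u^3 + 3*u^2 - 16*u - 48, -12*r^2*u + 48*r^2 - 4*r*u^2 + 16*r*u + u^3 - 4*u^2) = u - 4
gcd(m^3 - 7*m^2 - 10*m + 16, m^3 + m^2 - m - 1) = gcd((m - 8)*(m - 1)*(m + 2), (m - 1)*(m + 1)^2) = m - 1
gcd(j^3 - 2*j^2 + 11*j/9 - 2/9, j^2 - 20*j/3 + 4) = j - 2/3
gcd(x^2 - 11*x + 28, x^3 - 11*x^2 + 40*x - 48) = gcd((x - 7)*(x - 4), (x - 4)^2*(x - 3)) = x - 4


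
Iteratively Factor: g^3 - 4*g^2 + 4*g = (g)*(g^2 - 4*g + 4) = g*(g - 2)*(g - 2)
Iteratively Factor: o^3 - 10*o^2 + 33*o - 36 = (o - 4)*(o^2 - 6*o + 9) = (o - 4)*(o - 3)*(o - 3)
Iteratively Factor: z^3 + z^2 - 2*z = (z)*(z^2 + z - 2) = z*(z + 2)*(z - 1)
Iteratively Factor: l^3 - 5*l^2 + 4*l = (l)*(l^2 - 5*l + 4) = l*(l - 1)*(l - 4)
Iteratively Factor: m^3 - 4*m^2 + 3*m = (m)*(m^2 - 4*m + 3) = m*(m - 1)*(m - 3)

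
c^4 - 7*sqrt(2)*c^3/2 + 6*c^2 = c^2*(c - 2*sqrt(2))*(c - 3*sqrt(2)/2)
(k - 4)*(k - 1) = k^2 - 5*k + 4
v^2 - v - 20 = (v - 5)*(v + 4)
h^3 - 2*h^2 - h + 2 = (h - 2)*(h - 1)*(h + 1)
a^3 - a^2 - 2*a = a*(a - 2)*(a + 1)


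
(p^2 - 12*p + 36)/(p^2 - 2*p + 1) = (p^2 - 12*p + 36)/(p^2 - 2*p + 1)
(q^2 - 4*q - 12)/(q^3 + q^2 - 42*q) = (q + 2)/(q*(q + 7))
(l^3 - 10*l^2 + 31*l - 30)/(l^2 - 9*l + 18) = (l^2 - 7*l + 10)/(l - 6)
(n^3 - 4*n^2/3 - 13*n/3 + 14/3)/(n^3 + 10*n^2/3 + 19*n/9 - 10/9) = 3*(3*n^2 - 10*n + 7)/(9*n^2 + 12*n - 5)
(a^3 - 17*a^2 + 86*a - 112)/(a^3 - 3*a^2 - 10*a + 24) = (a^2 - 15*a + 56)/(a^2 - a - 12)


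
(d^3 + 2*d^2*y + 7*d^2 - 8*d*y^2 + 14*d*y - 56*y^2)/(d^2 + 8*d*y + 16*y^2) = (d^2 - 2*d*y + 7*d - 14*y)/(d + 4*y)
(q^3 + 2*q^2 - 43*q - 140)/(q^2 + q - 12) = (q^2 - 2*q - 35)/(q - 3)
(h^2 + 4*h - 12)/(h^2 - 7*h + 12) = (h^2 + 4*h - 12)/(h^2 - 7*h + 12)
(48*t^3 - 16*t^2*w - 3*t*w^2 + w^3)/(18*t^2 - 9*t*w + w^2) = (16*t^2 - w^2)/(6*t - w)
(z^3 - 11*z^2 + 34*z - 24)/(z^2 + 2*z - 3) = (z^2 - 10*z + 24)/(z + 3)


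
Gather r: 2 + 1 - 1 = 2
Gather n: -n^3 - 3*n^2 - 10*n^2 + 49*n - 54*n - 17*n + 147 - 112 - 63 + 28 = -n^3 - 13*n^2 - 22*n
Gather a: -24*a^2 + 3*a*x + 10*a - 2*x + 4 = -24*a^2 + a*(3*x + 10) - 2*x + 4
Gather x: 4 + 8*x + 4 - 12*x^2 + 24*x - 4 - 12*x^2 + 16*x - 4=-24*x^2 + 48*x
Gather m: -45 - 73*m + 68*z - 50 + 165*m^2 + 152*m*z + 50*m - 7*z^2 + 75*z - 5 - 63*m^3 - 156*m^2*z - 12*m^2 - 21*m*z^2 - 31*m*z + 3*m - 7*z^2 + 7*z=-63*m^3 + m^2*(153 - 156*z) + m*(-21*z^2 + 121*z - 20) - 14*z^2 + 150*z - 100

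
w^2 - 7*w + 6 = (w - 6)*(w - 1)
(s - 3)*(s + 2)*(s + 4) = s^3 + 3*s^2 - 10*s - 24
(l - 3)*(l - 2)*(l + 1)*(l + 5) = l^4 + l^3 - 19*l^2 + 11*l + 30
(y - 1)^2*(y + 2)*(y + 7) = y^4 + 7*y^3 - 3*y^2 - 19*y + 14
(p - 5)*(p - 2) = p^2 - 7*p + 10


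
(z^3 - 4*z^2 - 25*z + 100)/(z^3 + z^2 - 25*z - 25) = (z - 4)/(z + 1)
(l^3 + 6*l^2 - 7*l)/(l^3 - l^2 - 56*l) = (l - 1)/(l - 8)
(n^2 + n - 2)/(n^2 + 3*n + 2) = (n - 1)/(n + 1)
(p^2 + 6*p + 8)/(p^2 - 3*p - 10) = (p + 4)/(p - 5)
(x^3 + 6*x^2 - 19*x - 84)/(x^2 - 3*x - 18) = (x^2 + 3*x - 28)/(x - 6)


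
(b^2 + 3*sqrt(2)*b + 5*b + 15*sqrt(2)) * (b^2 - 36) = b^4 + 3*sqrt(2)*b^3 + 5*b^3 - 36*b^2 + 15*sqrt(2)*b^2 - 180*b - 108*sqrt(2)*b - 540*sqrt(2)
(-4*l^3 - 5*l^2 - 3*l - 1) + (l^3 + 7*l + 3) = -3*l^3 - 5*l^2 + 4*l + 2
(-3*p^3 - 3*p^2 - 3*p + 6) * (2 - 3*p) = 9*p^4 + 3*p^3 + 3*p^2 - 24*p + 12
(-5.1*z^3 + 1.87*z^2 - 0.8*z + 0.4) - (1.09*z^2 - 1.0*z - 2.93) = -5.1*z^3 + 0.78*z^2 + 0.2*z + 3.33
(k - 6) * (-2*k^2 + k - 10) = -2*k^3 + 13*k^2 - 16*k + 60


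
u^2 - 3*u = u*(u - 3)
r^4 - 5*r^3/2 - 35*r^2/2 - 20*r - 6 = (r - 6)*(r + 1/2)*(r + 1)*(r + 2)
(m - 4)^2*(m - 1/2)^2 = m^4 - 9*m^3 + 97*m^2/4 - 18*m + 4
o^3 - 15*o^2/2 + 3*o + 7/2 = (o - 7)*(o - 1)*(o + 1/2)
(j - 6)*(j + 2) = j^2 - 4*j - 12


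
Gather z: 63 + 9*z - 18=9*z + 45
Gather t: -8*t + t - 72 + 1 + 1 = -7*t - 70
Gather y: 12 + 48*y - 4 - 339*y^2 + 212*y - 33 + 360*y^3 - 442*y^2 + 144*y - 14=360*y^3 - 781*y^2 + 404*y - 39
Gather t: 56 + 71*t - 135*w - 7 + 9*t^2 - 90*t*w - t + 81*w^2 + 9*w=9*t^2 + t*(70 - 90*w) + 81*w^2 - 126*w + 49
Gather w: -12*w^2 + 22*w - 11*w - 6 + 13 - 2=-12*w^2 + 11*w + 5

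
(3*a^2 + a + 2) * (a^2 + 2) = 3*a^4 + a^3 + 8*a^2 + 2*a + 4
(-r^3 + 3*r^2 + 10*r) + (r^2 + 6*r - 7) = -r^3 + 4*r^2 + 16*r - 7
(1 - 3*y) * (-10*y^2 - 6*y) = 30*y^3 + 8*y^2 - 6*y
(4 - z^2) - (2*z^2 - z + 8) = -3*z^2 + z - 4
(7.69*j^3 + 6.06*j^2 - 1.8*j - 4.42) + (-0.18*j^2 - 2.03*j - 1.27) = 7.69*j^3 + 5.88*j^2 - 3.83*j - 5.69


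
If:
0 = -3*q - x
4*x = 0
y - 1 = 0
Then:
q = 0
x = 0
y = 1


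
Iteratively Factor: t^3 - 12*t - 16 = (t + 2)*(t^2 - 2*t - 8) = (t + 2)^2*(t - 4)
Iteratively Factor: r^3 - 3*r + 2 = (r - 1)*(r^2 + r - 2) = (r - 1)*(r + 2)*(r - 1)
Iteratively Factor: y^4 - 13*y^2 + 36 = (y - 2)*(y^3 + 2*y^2 - 9*y - 18) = (y - 2)*(y + 3)*(y^2 - y - 6) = (y - 2)*(y + 2)*(y + 3)*(y - 3)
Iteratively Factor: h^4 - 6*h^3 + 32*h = (h - 4)*(h^3 - 2*h^2 - 8*h) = (h - 4)^2*(h^2 + 2*h) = h*(h - 4)^2*(h + 2)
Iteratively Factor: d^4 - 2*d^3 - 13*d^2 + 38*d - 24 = (d - 3)*(d^3 + d^2 - 10*d + 8) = (d - 3)*(d + 4)*(d^2 - 3*d + 2) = (d - 3)*(d - 1)*(d + 4)*(d - 2)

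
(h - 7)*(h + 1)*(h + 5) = h^3 - h^2 - 37*h - 35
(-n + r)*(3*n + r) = -3*n^2 + 2*n*r + r^2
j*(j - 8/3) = j^2 - 8*j/3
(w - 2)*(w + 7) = w^2 + 5*w - 14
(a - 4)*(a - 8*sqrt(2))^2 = a^3 - 16*sqrt(2)*a^2 - 4*a^2 + 64*sqrt(2)*a + 128*a - 512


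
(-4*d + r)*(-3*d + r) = 12*d^2 - 7*d*r + r^2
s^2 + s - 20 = (s - 4)*(s + 5)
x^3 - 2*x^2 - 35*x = x*(x - 7)*(x + 5)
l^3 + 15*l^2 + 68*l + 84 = (l + 2)*(l + 6)*(l + 7)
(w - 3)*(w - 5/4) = w^2 - 17*w/4 + 15/4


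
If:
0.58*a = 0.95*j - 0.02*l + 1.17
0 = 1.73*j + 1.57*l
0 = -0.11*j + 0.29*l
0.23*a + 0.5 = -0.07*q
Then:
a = 2.02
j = 0.00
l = 0.00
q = -13.77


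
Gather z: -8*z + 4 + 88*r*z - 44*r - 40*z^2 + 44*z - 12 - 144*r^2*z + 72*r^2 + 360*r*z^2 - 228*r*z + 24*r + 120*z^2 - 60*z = 72*r^2 - 20*r + z^2*(360*r + 80) + z*(-144*r^2 - 140*r - 24) - 8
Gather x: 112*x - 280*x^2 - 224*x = -280*x^2 - 112*x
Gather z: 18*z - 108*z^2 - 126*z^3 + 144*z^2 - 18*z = -126*z^3 + 36*z^2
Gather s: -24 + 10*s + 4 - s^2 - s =-s^2 + 9*s - 20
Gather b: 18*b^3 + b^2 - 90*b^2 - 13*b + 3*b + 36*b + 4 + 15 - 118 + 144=18*b^3 - 89*b^2 + 26*b + 45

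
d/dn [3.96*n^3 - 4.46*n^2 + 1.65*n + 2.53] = 11.88*n^2 - 8.92*n + 1.65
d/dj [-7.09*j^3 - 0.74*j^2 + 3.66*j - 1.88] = -21.27*j^2 - 1.48*j + 3.66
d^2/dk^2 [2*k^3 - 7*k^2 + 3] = 12*k - 14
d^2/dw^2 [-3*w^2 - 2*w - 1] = -6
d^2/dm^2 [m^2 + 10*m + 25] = 2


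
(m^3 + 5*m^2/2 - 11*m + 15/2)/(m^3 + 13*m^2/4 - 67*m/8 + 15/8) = 4*(m - 1)/(4*m - 1)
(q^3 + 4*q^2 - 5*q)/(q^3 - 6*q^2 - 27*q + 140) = q*(q - 1)/(q^2 - 11*q + 28)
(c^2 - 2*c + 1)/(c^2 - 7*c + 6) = (c - 1)/(c - 6)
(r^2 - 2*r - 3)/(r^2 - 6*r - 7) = (r - 3)/(r - 7)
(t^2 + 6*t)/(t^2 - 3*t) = (t + 6)/(t - 3)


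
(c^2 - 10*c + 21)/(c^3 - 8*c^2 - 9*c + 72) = (c - 7)/(c^2 - 5*c - 24)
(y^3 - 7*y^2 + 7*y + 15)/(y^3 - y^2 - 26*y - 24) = (y^2 - 8*y + 15)/(y^2 - 2*y - 24)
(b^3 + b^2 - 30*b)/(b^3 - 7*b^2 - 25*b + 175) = b*(b + 6)/(b^2 - 2*b - 35)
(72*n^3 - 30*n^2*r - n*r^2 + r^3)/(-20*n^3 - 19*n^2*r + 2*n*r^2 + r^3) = (-18*n^2 + 3*n*r + r^2)/(5*n^2 + 6*n*r + r^2)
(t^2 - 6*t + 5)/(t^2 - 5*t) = (t - 1)/t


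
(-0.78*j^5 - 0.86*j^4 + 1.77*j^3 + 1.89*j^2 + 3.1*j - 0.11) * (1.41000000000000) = -1.0998*j^5 - 1.2126*j^4 + 2.4957*j^3 + 2.6649*j^2 + 4.371*j - 0.1551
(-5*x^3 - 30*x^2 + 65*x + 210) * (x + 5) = -5*x^4 - 55*x^3 - 85*x^2 + 535*x + 1050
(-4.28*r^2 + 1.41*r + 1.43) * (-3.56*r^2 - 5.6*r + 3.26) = 15.2368*r^4 + 18.9484*r^3 - 26.9396*r^2 - 3.4114*r + 4.6618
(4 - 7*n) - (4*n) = 4 - 11*n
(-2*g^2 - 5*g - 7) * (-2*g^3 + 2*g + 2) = 4*g^5 + 10*g^4 + 10*g^3 - 14*g^2 - 24*g - 14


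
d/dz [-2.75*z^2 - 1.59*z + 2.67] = -5.5*z - 1.59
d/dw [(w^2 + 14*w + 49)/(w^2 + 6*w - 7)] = -8/(w^2 - 2*w + 1)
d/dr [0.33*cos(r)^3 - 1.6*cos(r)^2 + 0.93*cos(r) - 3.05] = (-0.99*cos(r)^2 + 3.2*cos(r) - 0.93)*sin(r)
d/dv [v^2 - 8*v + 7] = 2*v - 8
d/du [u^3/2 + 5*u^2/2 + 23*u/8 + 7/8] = 3*u^2/2 + 5*u + 23/8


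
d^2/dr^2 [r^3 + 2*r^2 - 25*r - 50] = 6*r + 4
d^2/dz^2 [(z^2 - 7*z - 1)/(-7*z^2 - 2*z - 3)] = 2*(357*z^3 + 210*z^2 - 399*z - 68)/(343*z^6 + 294*z^5 + 525*z^4 + 260*z^3 + 225*z^2 + 54*z + 27)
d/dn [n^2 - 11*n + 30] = 2*n - 11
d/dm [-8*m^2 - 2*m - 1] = -16*m - 2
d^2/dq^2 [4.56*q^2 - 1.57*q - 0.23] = 9.12000000000000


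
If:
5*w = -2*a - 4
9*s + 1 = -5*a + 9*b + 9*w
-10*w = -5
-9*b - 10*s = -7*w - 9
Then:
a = -13/4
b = -85/171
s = 129/76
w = 1/2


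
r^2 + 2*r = r*(r + 2)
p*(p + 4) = p^2 + 4*p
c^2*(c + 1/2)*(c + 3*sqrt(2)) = c^4 + c^3/2 + 3*sqrt(2)*c^3 + 3*sqrt(2)*c^2/2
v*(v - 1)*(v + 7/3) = v^3 + 4*v^2/3 - 7*v/3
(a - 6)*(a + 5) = a^2 - a - 30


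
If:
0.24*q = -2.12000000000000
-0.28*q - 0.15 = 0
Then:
No Solution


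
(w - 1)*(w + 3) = w^2 + 2*w - 3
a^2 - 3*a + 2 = (a - 2)*(a - 1)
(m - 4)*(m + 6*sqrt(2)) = m^2 - 4*m + 6*sqrt(2)*m - 24*sqrt(2)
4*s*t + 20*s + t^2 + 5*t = (4*s + t)*(t + 5)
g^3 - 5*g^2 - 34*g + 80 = (g - 8)*(g - 2)*(g + 5)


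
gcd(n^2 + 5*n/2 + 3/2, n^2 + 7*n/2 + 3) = n + 3/2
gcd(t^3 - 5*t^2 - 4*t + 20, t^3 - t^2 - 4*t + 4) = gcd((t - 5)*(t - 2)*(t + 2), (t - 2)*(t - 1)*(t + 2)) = t^2 - 4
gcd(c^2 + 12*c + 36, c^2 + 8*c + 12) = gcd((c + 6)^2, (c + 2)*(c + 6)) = c + 6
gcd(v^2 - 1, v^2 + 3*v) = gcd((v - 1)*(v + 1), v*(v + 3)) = 1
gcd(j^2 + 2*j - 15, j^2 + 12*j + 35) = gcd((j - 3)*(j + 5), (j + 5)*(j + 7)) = j + 5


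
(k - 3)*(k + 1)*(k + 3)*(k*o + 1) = k^4*o + k^3*o + k^3 - 9*k^2*o + k^2 - 9*k*o - 9*k - 9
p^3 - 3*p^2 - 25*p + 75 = (p - 5)*(p - 3)*(p + 5)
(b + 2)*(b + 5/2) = b^2 + 9*b/2 + 5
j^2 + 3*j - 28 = (j - 4)*(j + 7)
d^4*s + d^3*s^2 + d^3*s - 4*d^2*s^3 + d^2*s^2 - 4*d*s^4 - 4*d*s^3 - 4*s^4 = (d - 2*s)*(d + s)*(d + 2*s)*(d*s + s)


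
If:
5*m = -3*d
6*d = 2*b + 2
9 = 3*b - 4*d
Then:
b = 31/5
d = 12/5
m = -36/25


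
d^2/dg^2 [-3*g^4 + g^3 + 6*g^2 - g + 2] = -36*g^2 + 6*g + 12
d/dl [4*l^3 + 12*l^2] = 12*l*(l + 2)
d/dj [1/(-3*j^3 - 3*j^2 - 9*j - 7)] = 3*(3*j^2 + 2*j + 3)/(3*j^3 + 3*j^2 + 9*j + 7)^2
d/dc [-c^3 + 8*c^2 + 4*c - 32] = -3*c^2 + 16*c + 4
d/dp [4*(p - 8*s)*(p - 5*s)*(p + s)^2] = 16*p^3 - 132*p^2*s + 120*p*s^2 + 268*s^3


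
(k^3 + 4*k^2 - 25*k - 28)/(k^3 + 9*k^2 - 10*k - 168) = (k + 1)/(k + 6)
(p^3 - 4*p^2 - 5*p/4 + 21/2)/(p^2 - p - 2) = (p^2 - 2*p - 21/4)/(p + 1)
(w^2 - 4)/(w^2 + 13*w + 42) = (w^2 - 4)/(w^2 + 13*w + 42)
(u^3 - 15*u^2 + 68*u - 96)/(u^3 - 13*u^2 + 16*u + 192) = (u^2 - 7*u + 12)/(u^2 - 5*u - 24)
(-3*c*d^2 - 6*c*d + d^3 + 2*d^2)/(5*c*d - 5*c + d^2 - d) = d*(-3*c*d - 6*c + d^2 + 2*d)/(5*c*d - 5*c + d^2 - d)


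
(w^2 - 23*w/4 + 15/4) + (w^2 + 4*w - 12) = 2*w^2 - 7*w/4 - 33/4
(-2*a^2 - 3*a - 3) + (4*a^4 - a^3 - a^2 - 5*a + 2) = 4*a^4 - a^3 - 3*a^2 - 8*a - 1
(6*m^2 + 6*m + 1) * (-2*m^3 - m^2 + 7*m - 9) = -12*m^5 - 18*m^4 + 34*m^3 - 13*m^2 - 47*m - 9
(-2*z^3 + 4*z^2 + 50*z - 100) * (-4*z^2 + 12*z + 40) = 8*z^5 - 40*z^4 - 232*z^3 + 1160*z^2 + 800*z - 4000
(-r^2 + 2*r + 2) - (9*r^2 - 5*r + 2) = -10*r^2 + 7*r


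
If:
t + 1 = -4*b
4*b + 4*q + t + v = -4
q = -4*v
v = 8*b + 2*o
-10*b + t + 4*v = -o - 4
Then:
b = 13/60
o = -23/30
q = -4/5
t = -28/15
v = 1/5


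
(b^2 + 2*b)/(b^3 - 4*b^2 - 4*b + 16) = b/(b^2 - 6*b + 8)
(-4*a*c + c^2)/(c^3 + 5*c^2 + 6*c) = (-4*a + c)/(c^2 + 5*c + 6)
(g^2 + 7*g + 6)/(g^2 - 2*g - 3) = (g + 6)/(g - 3)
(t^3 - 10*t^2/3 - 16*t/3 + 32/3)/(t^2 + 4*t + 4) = (3*t^2 - 16*t + 16)/(3*(t + 2))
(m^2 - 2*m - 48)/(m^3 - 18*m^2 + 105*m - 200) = (m + 6)/(m^2 - 10*m + 25)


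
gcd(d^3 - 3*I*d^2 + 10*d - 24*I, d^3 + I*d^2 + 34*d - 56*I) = d^2 - 6*I*d - 8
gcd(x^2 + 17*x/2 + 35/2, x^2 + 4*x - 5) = x + 5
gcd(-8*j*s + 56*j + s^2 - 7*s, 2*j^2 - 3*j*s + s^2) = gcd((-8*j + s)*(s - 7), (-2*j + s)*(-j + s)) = 1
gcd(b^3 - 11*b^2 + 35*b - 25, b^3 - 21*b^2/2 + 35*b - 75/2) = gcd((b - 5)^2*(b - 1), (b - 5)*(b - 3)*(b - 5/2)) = b - 5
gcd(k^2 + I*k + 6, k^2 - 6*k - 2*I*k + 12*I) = k - 2*I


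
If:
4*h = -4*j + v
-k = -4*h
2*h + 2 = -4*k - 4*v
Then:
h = -2*v/9 - 1/9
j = 17*v/36 + 1/9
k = -8*v/9 - 4/9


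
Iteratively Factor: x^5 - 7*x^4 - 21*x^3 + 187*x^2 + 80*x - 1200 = (x - 5)*(x^4 - 2*x^3 - 31*x^2 + 32*x + 240) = (x - 5)*(x - 4)*(x^3 + 2*x^2 - 23*x - 60) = (x - 5)*(x - 4)*(x + 3)*(x^2 - x - 20) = (x - 5)^2*(x - 4)*(x + 3)*(x + 4)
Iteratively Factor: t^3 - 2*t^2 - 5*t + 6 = (t + 2)*(t^2 - 4*t + 3) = (t - 3)*(t + 2)*(t - 1)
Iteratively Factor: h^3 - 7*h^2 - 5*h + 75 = (h + 3)*(h^2 - 10*h + 25) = (h - 5)*(h + 3)*(h - 5)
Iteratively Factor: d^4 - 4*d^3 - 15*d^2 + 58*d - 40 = (d + 4)*(d^3 - 8*d^2 + 17*d - 10) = (d - 5)*(d + 4)*(d^2 - 3*d + 2) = (d - 5)*(d - 1)*(d + 4)*(d - 2)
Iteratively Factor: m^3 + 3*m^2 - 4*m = (m)*(m^2 + 3*m - 4) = m*(m - 1)*(m + 4)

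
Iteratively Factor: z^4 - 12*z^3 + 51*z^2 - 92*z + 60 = (z - 2)*(z^3 - 10*z^2 + 31*z - 30) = (z - 2)^2*(z^2 - 8*z + 15) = (z - 5)*(z - 2)^2*(z - 3)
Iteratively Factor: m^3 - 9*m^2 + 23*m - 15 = (m - 3)*(m^2 - 6*m + 5) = (m - 5)*(m - 3)*(m - 1)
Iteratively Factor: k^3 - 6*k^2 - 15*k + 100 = (k - 5)*(k^2 - k - 20) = (k - 5)*(k + 4)*(k - 5)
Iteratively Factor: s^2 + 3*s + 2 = (s + 2)*(s + 1)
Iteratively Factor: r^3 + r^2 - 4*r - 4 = (r + 2)*(r^2 - r - 2) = (r - 2)*(r + 2)*(r + 1)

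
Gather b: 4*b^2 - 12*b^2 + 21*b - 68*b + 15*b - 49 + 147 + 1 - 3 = -8*b^2 - 32*b + 96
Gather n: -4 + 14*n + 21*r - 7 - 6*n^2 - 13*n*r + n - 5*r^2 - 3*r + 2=-6*n^2 + n*(15 - 13*r) - 5*r^2 + 18*r - 9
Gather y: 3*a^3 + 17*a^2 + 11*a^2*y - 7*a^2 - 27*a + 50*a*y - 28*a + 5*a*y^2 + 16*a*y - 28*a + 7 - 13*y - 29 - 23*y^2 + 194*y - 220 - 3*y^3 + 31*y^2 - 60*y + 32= 3*a^3 + 10*a^2 - 83*a - 3*y^3 + y^2*(5*a + 8) + y*(11*a^2 + 66*a + 121) - 210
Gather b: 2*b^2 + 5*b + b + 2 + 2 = 2*b^2 + 6*b + 4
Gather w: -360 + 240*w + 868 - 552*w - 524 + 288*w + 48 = 32 - 24*w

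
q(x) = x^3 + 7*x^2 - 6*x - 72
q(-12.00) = -720.00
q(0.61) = -72.83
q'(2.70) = 53.67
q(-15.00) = -1782.00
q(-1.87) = -42.84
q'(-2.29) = -22.33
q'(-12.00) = 258.00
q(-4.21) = 2.71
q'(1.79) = 28.67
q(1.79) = -54.58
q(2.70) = -17.49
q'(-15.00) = 459.00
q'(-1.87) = -21.69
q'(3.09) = 65.90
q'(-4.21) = -11.77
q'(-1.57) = -20.59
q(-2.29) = -33.56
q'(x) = 3*x^2 + 14*x - 6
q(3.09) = 5.80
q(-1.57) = -49.20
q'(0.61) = 3.66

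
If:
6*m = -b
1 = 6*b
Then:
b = 1/6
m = -1/36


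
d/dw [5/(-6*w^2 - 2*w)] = 5*(6*w + 1)/(2*w^2*(3*w + 1)^2)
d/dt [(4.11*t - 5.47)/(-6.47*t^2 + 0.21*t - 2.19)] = (26.5917*t^2 - 70.7818*t - 7.8522)/(41.8609*t^4 - 2.7174*t^3 + 28.3827*t^2 - 0.9198*t + 4.7961)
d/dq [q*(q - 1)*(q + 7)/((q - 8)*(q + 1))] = (q^4 - 14*q^3 - 59*q^2 - 96*q + 56)/(q^4 - 14*q^3 + 33*q^2 + 112*q + 64)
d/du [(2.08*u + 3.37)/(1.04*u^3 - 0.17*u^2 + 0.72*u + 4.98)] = (-4.3264*u^3 - 10.1608*u^2 + 1.1458*u + 7.932)/(1.0816*u^6 - 0.3536*u^5 + 1.5265*u^4 + 10.1136*u^3 - 1.1748*u^2 + 7.1712*u + 24.8004)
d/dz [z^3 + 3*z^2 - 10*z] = 3*z^2 + 6*z - 10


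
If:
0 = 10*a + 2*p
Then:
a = -p/5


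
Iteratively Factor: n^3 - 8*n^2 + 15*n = (n - 5)*(n^2 - 3*n) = n*(n - 5)*(n - 3)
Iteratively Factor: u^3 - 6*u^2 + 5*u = (u)*(u^2 - 6*u + 5) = u*(u - 5)*(u - 1)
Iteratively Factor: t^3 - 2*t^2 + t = (t)*(t^2 - 2*t + 1) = t*(t - 1)*(t - 1)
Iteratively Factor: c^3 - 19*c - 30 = (c + 3)*(c^2 - 3*c - 10) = (c - 5)*(c + 3)*(c + 2)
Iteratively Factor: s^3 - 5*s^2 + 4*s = (s)*(s^2 - 5*s + 4) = s*(s - 4)*(s - 1)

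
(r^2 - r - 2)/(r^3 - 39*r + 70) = (r + 1)/(r^2 + 2*r - 35)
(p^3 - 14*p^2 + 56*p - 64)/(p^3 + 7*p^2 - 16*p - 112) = (p^2 - 10*p + 16)/(p^2 + 11*p + 28)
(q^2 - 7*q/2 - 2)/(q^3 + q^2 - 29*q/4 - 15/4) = 2*(q - 4)/(2*q^2 + q - 15)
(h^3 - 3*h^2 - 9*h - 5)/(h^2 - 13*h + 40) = (h^2 + 2*h + 1)/(h - 8)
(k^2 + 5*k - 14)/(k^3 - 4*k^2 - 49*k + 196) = (k - 2)/(k^2 - 11*k + 28)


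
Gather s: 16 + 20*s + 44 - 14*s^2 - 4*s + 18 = -14*s^2 + 16*s + 78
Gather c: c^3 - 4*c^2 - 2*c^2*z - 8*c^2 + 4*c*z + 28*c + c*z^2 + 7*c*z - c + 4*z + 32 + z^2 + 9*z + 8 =c^3 + c^2*(-2*z - 12) + c*(z^2 + 11*z + 27) + z^2 + 13*z + 40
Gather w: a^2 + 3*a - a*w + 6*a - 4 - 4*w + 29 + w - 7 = a^2 + 9*a + w*(-a - 3) + 18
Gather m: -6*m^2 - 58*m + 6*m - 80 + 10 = -6*m^2 - 52*m - 70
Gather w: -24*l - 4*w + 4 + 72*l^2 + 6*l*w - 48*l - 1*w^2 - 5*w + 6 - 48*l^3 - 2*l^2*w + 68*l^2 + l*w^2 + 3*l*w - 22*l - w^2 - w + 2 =-48*l^3 + 140*l^2 - 94*l + w^2*(l - 2) + w*(-2*l^2 + 9*l - 10) + 12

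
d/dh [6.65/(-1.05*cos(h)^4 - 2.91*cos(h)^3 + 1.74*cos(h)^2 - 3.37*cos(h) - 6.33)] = (-27.93*cos(h)^3 - 58.0545*cos(h)^2 + 23.142*cos(h) - 22.4105)*sin(h)/(1.05*cos(h)^4 + 2.91*cos(h)^3 - 1.74*cos(h)^2 + 3.37*cos(h) + 6.33)^2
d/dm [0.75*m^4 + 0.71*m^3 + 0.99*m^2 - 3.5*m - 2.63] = 3.0*m^3 + 2.13*m^2 + 1.98*m - 3.5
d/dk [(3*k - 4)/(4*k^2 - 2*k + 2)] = (-6*k^2 + 16*k - 1)/(2*(4*k^4 - 4*k^3 + 5*k^2 - 2*k + 1))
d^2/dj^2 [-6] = 0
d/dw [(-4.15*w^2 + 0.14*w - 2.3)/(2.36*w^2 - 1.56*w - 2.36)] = (6.1436*w^2 + 30.444*w - 3.9184)/(5.5696*w^4 - 7.3632*w^3 - 8.7056*w^2 + 7.3632*w + 5.5696)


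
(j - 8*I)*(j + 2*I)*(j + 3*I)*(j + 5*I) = j^4 + 2*I*j^3 + 49*j^2 + 218*I*j - 240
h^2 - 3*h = h*(h - 3)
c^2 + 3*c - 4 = (c - 1)*(c + 4)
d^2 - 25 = (d - 5)*(d + 5)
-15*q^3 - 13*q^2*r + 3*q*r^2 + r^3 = (-3*q + r)*(q + r)*(5*q + r)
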